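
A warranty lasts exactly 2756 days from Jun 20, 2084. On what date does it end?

January 6, 2092

+365 (one year) → Jun 20, 2085 (2391 left).
+365 (one year) → Jun 20, 2086 (2026 left).
+365 (one year) → Jun 20, 2087 (1661 left).
+366 (one year; includes Feb 29, 2088) → Jun 20, 2088 (1295 left).
+365 (one year) → Jun 20, 2089 (930 left).
+365 (one year) → Jun 20, 2090 (565 left).
+365 (one year) → Jun 20, 2091 (200 left).
Jun has 30 days: +11 → Jul 1, 2091 (189 left).
Jul has 31 days: +31 → Aug 1, 2091 (158 left).
Aug has 31 days: +31 → Sep 1, 2091 (127 left).
Sep has 30 days: +30 → Oct 1, 2091 (97 left).
Oct has 31 days: +31 → Nov 1, 2091 (66 left).
Nov has 30 days: +30 → Dec 1, 2091 (36 left).
Dec has 31 days: +31 → Jan 1, 2092 (5 left).
+5 → Jan 6, 2092.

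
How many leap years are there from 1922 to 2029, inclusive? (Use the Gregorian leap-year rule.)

27

Multiples of 4 in [1922,2029]: 27.
Of those, multiples of 100: 1 (not leap unless ÷400).
Multiples of 400: 1.
Leap years = 27 − 1 + 1 = 27.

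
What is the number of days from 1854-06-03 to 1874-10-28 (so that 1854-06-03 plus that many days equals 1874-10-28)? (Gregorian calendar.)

7452

Jun 3, 1854 → Jun 3, 1855: 365 days.
Jun 3, 1855 → Jun 3, 1856: 366 days (Feb 29, 1856 is in that span).
Jun 3, 1856 → Jun 3, 1857: 365 days.
Jun 3, 1857 → Jun 3, 1858: 365 days.
Jun 3, 1858 → Jun 3, 1859: 365 days.
Jun 3, 1859 → Jun 3, 1860: 366 days (Feb 29, 1860 is in that span).
Jun 3, 1860 → Jun 3, 1861: 365 days.
Jun 3, 1861 → Jun 3, 1862: 365 days.
Jun 3, 1862 → Jun 3, 1863: 365 days.
Jun 3, 1863 → Jun 3, 1864: 366 days (Feb 29, 1864 is in that span).
Jun 3, 1864 → Jun 3, 1865: 365 days.
Jun 3, 1865 → Jun 3, 1866: 365 days.
Jun 3, 1866 → Jun 3, 1867: 365 days.
Jun 3, 1867 → Jun 3, 1868: 366 days (Feb 29, 1868 is in that span).
Jun 3, 1868 → Jun 3, 1869: 365 days.
Jun 3, 1869 → Jun 3, 1870: 365 days.
Jun 3, 1870 → Jun 3, 1871: 365 days.
Jun 3, 1871 → Jun 3, 1872: 366 days (Feb 29, 1872 is in that span).
Jun 3, 1872 → Jun 3, 1873: 365 days.
Jun 3, 1873 → Jun 3, 1874: 365 days.
Jun 3, 1874 → Jul 3, 1874: 30 days (June has 30).
Jul 3, 1874 → Aug 3, 1874: 31 days (July has 31).
Aug 3, 1874 → Sep 3, 1874: 31 days (August has 31).
Sep 3, 1874 → Oct 3, 1874: 30 days (September has 30).
Oct 3, 1874 → Oct 28, 1874: 25 days.
Total: 7452 days.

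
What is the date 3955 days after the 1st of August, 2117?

+365 (one year) → Aug 1, 2118 (3590 left).
+365 (one year) → Aug 1, 2119 (3225 left).
+366 (one year; includes Feb 29, 2120) → Aug 1, 2120 (2859 left).
+365 (one year) → Aug 1, 2121 (2494 left).
+365 (one year) → Aug 1, 2122 (2129 left).
+365 (one year) → Aug 1, 2123 (1764 left).
+366 (one year; includes Feb 29, 2124) → Aug 1, 2124 (1398 left).
+365 (one year) → Aug 1, 2125 (1033 left).
+365 (one year) → Aug 1, 2126 (668 left).
+365 (one year) → Aug 1, 2127 (303 left).
Aug has 31 days: +31 → Sep 1, 2127 (272 left).
Sep has 30 days: +30 → Oct 1, 2127 (242 left).
Oct has 31 days: +31 → Nov 1, 2127 (211 left).
Nov has 30 days: +30 → Dec 1, 2127 (181 left).
Dec has 31 days: +31 → Jan 1, 2128 (150 left).
Jan has 31 days: +31 → Feb 1, 2128 (119 left).
Feb has 29 days: +29 → Mar 1, 2128 (90 left).
Mar has 31 days: +31 → Apr 1, 2128 (59 left).
Apr has 30 days: +30 → May 1, 2128 (29 left).
+29 → May 30, 2128.

May 30, 2128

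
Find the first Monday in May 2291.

May 4, 2291

May 1, 2291 is a Friday.
The first Monday is therefore May 4 (3 days later).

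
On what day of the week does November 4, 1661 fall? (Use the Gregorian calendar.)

Friday

Doomsday rule: the anchor day for the 1600s is Tuesday. For year 61: 61÷12 = 5 r 1, and 1÷4 = 0, so 5+1+0 = 6.
Tuesday + 6 ≡ Monday — that's 1661's doomsday.
In November the doomsday date is Nov 7.
Nov 4 is 3 days before Nov 7; 3 mod 7 = 3, so Monday − 3 = Friday.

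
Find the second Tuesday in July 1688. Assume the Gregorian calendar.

July 1, 1688 is a Thursday.
The first Tuesday is therefore July 6 (5 days later).
The second Tuesday is 6 + 1×7 = July 13.

July 13, 1688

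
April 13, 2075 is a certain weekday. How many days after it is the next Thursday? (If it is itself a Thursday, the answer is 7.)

5

Apr 13, 2075 is a Saturday.
From Saturday to the next Thursday is 5 days.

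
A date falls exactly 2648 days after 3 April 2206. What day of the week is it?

Saturday

First find the weekday of Apr 3, 2206. Doomsday rule: the anchor day for the 2200s is Friday. For year 06: 6÷12 = 0 r 6, and 6÷4 = 1, so 0+6+1 = 7.
Friday + 7 ≡ Friday — that's 2206's doomsday.
In April the doomsday date is Apr 4.
Apr 3 is 1 day before Apr 4; 1 mod 7 = 1, so Friday − 1 = Thursday.
2648 mod 7 = 2, so 2648 days after a Thursday is Thursday + 2 = Saturday.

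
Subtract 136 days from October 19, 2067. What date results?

−19 → Sep 30, 2067 (end of Sep, 30 days; 117 left).
−30 → Aug 31, 2067 (end of Aug, 31 days; 87 left).
−31 → Jul 31, 2067 (end of Jul, 31 days; 56 left).
−31 → Jun 30, 2067 (end of Jun, 30 days; 25 left).
−25 → Jun 5, 2067.

June 5, 2067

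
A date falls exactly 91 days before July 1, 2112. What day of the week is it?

First find the weekday of Jul 1, 2112. Doomsday rule: the anchor day for the 2100s is Sunday. For year 12: 12÷12 = 1 r 0, and 0÷4 = 0, so 1+0+0 = 1.
Sunday + 1 ≡ Monday — that's 2112's doomsday.
In July the doomsday date is Jul 11.
Jul 1 is 10 days before Jul 11; 10 mod 7 = 3, so Monday − 3 = Friday.
91 mod 7 = 0, so 91 days before a Friday is Friday − 0 = Friday.

Friday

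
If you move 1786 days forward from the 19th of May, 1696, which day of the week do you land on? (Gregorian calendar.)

Sunday

First find the weekday of May 19, 1696. Doomsday rule: the anchor day for the 1600s is Tuesday. For year 96: 96÷12 = 8 r 0, and 0÷4 = 0, so 8+0+0 = 8.
Tuesday + 8 ≡ Wednesday — that's 1696's doomsday.
In May the doomsday date is May 9.
May 19 is 10 days after May 9; 10 mod 7 = 3, so Wednesday + 3 = Saturday.
1786 mod 7 = 1, so 1786 days after a Saturday is Saturday + 1 = Sunday.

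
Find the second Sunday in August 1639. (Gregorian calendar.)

August 14, 1639

August 1, 1639 is a Monday.
The first Sunday is therefore August 7 (6 days later).
The second Sunday is 7 + 1×7 = August 14.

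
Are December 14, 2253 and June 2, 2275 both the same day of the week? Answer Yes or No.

From Dec 14, 2253 to Jun 2, 2275 is 7840 days.
7840 mod 7 = 0, so they are the same weekday.
(Dec 14, 2253 is a Wednesday; Jun 2, 2275 is a Wednesday.)

Yes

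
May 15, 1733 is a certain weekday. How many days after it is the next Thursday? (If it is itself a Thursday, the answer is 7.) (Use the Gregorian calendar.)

6

May 15, 1733 is a Friday.
From Friday to the next Thursday is 6 days.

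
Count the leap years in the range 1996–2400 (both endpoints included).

Multiples of 4 in [1996,2400]: 102.
Of those, multiples of 100: 5 (not leap unless ÷400).
Multiples of 400: 2.
Leap years = 102 − 5 + 2 = 99.

99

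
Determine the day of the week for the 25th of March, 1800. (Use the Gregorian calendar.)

Tuesday

Doomsday rule: the anchor day for the 1800s is Friday. For year 00: 0÷12 = 0 r 0, and 0÷4 = 0, so 0+0+0 = 0.
Friday + 0 ≡ Friday — that's 1800's doomsday.
In March the doomsday date is Mar 14.
Mar 25 is 11 days after Mar 14; 11 mod 7 = 4, so Friday + 4 = Tuesday.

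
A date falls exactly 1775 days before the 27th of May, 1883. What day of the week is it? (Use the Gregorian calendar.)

First find the weekday of May 27, 1883. Doomsday rule: the anchor day for the 1800s is Friday. For year 83: 83÷12 = 6 r 11, and 11÷4 = 2, so 6+11+2 = 19.
Friday + 19 ≡ Wednesday — that's 1883's doomsday.
In May the doomsday date is May 9.
May 27 is 18 days after May 9; 18 mod 7 = 4, so Wednesday + 4 = Sunday.
1775 mod 7 = 4, so 1775 days before a Sunday is Sunday − 4 = Wednesday.

Wednesday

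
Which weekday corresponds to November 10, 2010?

January 1, 2010 is a Friday.
Jan 1, 2010 → Feb 1, 2010: 31 days (January has 31).
Feb 1, 2010 → Mar 1, 2010: 28 days (February has 28).
Mar 1, 2010 → Apr 1, 2010: 31 days (March has 31).
Apr 1, 2010 → May 1, 2010: 30 days (April has 30).
May 1, 2010 → Jun 1, 2010: 31 days (May has 31).
Jun 1, 2010 → Jul 1, 2010: 30 days (June has 30).
Jul 1, 2010 → Aug 1, 2010: 31 days (July has 31).
Aug 1, 2010 → Sep 1, 2010: 31 days (August has 31).
Sep 1, 2010 → Oct 1, 2010: 30 days (September has 30).
Oct 1, 2010 → Nov 1, 2010: 31 days (October has 31).
Nov 1, 2010 → Nov 10, 2010: 9 days.
Total: 313 days.
313 mod 7 = 5, so Friday + 5 = Wednesday.

Wednesday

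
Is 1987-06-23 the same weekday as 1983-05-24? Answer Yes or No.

Yes

From May 24, 1983 to Jun 23, 1987 is 1491 days.
1491 mod 7 = 0, so they are the same weekday.
(May 24, 1983 is a Tuesday; Jun 23, 1987 is a Tuesday.)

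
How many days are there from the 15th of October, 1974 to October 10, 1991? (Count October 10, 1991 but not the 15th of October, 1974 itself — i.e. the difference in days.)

Oct 15, 1974 → Oct 15, 1975: 365 days.
Oct 15, 1975 → Oct 15, 1976: 366 days (Feb 29, 1976 is in that span).
Oct 15, 1976 → Oct 15, 1977: 365 days.
Oct 15, 1977 → Oct 15, 1978: 365 days.
Oct 15, 1978 → Oct 15, 1979: 365 days.
Oct 15, 1979 → Oct 15, 1980: 366 days (Feb 29, 1980 is in that span).
Oct 15, 1980 → Oct 15, 1981: 365 days.
Oct 15, 1981 → Oct 15, 1982: 365 days.
Oct 15, 1982 → Oct 15, 1983: 365 days.
Oct 15, 1983 → Oct 15, 1984: 366 days (Feb 29, 1984 is in that span).
Oct 15, 1984 → Oct 15, 1985: 365 days.
Oct 15, 1985 → Oct 15, 1986: 365 days.
Oct 15, 1986 → Oct 15, 1987: 365 days.
Oct 15, 1987 → Oct 15, 1988: 366 days (Feb 29, 1988 is in that span).
Oct 15, 1988 → Oct 15, 1989: 365 days.
Oct 15, 1989 → Oct 15, 1990: 365 days.
Oct 15, 1990 → Nov 15, 1990: 31 days (October has 31).
Nov 15, 1990 → Dec 15, 1990: 30 days (November has 30).
Dec 15, 1990 → Jan 15, 1991: 31 days (December has 31).
Jan 15, 1991 → Feb 15, 1991: 31 days (January has 31).
Feb 15, 1991 → Mar 15, 1991: 28 days (February has 28).
Mar 15, 1991 → Apr 15, 1991: 31 days (March has 31).
Apr 15, 1991 → May 15, 1991: 30 days (April has 30).
May 15, 1991 → Jun 15, 1991: 31 days (May has 31).
Jun 15, 1991 → Jul 15, 1991: 30 days (June has 30).
Jul 15, 1991 → Aug 15, 1991: 31 days (July has 31).
Aug 15, 1991 → Sep 15, 1991: 31 days (August has 31).
Sep 15, 1991 → Oct 10, 1991: 25 days.
Total: 6204 days.

6204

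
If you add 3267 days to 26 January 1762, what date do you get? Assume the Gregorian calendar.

January 6, 1771

+365 (one year) → Jan 26, 1763 (2902 left).
+365 (one year) → Jan 26, 1764 (2537 left).
+366 (one year; includes Feb 29, 1764) → Jan 26, 1765 (2171 left).
+365 (one year) → Jan 26, 1766 (1806 left).
+365 (one year) → Jan 26, 1767 (1441 left).
+365 (one year) → Jan 26, 1768 (1076 left).
+366 (one year; includes Feb 29, 1768) → Jan 26, 1769 (710 left).
+365 (one year) → Jan 26, 1770 (345 left).
Jan has 31 days: +6 → Feb 1, 1770 (339 left).
Feb has 28 days: +28 → Mar 1, 1770 (311 left).
Mar has 31 days: +31 → Apr 1, 1770 (280 left).
Apr has 30 days: +30 → May 1, 1770 (250 left).
May has 31 days: +31 → Jun 1, 1770 (219 left).
Jun has 30 days: +30 → Jul 1, 1770 (189 left).
Jul has 31 days: +31 → Aug 1, 1770 (158 left).
Aug has 31 days: +31 → Sep 1, 1770 (127 left).
Sep has 30 days: +30 → Oct 1, 1770 (97 left).
Oct has 31 days: +31 → Nov 1, 1770 (66 left).
Nov has 30 days: +30 → Dec 1, 1770 (36 left).
Dec has 31 days: +31 → Jan 1, 1771 (5 left).
+5 → Jan 6, 1771.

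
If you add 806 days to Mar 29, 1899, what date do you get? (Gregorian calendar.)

+365 (one year) → Mar 29, 1900 (441 left).
+365 (one year) → Mar 29, 1901 (76 left).
Mar has 31 days: +3 → Apr 1, 1901 (73 left).
Apr has 30 days: +30 → May 1, 1901 (43 left).
May has 31 days: +31 → Jun 1, 1901 (12 left).
+12 → Jun 13, 1901.

June 13, 1901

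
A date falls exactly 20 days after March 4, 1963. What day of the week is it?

Mar 4, 1963 is a Monday.
20 mod 7 = 6, so 20 days after a Monday is Monday + 6 = Sunday.

Sunday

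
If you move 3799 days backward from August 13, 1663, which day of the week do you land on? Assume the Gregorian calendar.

Wednesday

First find the weekday of Aug 13, 1663. Doomsday rule: the anchor day for the 1600s is Tuesday. For year 63: 63÷12 = 5 r 3, and 3÷4 = 0, so 5+3+0 = 8.
Tuesday + 8 ≡ Wednesday — that's 1663's doomsday.
In August the doomsday date is Aug 8.
Aug 13 is 5 days after Aug 8; 5 mod 7 = 5, so Wednesday + 5 = Monday.
3799 mod 7 = 5, so 3799 days before a Monday is Monday − 5 = Wednesday.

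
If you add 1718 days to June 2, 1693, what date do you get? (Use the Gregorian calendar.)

February 14, 1698

+365 (one year) → Jun 2, 1694 (1353 left).
+365 (one year) → Jun 2, 1695 (988 left).
+366 (one year; includes Feb 29, 1696) → Jun 2, 1696 (622 left).
+365 (one year) → Jun 2, 1697 (257 left).
Jun has 30 days: +29 → Jul 1, 1697 (228 left).
Jul has 31 days: +31 → Aug 1, 1697 (197 left).
Aug has 31 days: +31 → Sep 1, 1697 (166 left).
Sep has 30 days: +30 → Oct 1, 1697 (136 left).
Oct has 31 days: +31 → Nov 1, 1697 (105 left).
Nov has 30 days: +30 → Dec 1, 1697 (75 left).
Dec has 31 days: +31 → Jan 1, 1698 (44 left).
Jan has 31 days: +31 → Feb 1, 1698 (13 left).
+13 → Feb 14, 1698.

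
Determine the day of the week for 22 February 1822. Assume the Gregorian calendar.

Doomsday rule: the anchor day for the 1800s is Friday. For year 22: 22÷12 = 1 r 10, and 10÷4 = 2, so 1+10+2 = 13.
Friday + 13 ≡ Thursday — that's 1822's doomsday.
In February the doomsday date is Feb 28 (1822 is not a leap year).
Feb 22 is 6 days before Feb 28; 6 mod 7 = 6, so Thursday − 6 = Friday.

Friday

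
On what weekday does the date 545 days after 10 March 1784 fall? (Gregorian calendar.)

Tuesday

First find the weekday of Mar 10, 1784. Doomsday rule: the anchor day for the 1700s is Sunday. For year 84: 84÷12 = 7 r 0, and 0÷4 = 0, so 7+0+0 = 7.
Sunday + 7 ≡ Sunday — that's 1784's doomsday.
In March the doomsday date is Mar 14.
Mar 10 is 4 days before Mar 14; 4 mod 7 = 4, so Sunday − 4 = Wednesday.
545 mod 7 = 6, so 545 days after a Wednesday is Wednesday + 6 = Tuesday.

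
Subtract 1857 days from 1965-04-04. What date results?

−365 (one year) → Apr 4, 1964 (1492 left).
−366 (one year; includes Feb 29, 1964) → Apr 4, 1963 (1126 left).
−365 (one year) → Apr 4, 1962 (761 left).
−365 (one year) → Apr 4, 1961 (396 left).
−4 → Mar 31, 1961 (end of Mar, 31 days; 392 left).
−31 → Feb 28, 1961 (end of Feb, 28 days; 361 left).
−28 → Jan 31, 1961 (end of Jan, 31 days; 333 left).
−31 → Dec 31, 1960 (end of Dec, 31 days; 302 left).
−31 → Nov 30, 1960 (end of Nov, 30 days; 271 left).
−30 → Oct 31, 1960 (end of Oct, 31 days; 241 left).
−31 → Sep 30, 1960 (end of Sep, 30 days; 210 left).
−30 → Aug 31, 1960 (end of Aug, 31 days; 180 left).
−31 → Jul 31, 1960 (end of Jul, 31 days; 149 left).
−31 → Jun 30, 1960 (end of Jun, 30 days; 118 left).
−30 → May 31, 1960 (end of May, 31 days; 88 left).
−31 → Apr 30, 1960 (end of Apr, 30 days; 57 left).
−30 → Mar 31, 1960 (end of Mar, 31 days; 27 left).
−27 → Mar 4, 1960.

March 4, 1960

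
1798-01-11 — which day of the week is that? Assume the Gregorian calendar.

Thursday

Doomsday rule: the anchor day for the 1700s is Sunday. For year 98: 98÷12 = 8 r 2, and 2÷4 = 0, so 8+2+0 = 10.
Sunday + 10 ≡ Wednesday — that's 1798's doomsday.
In January the doomsday date is Jan 3 (1798 is not a leap year).
Jan 11 is 8 days after Jan 3; 8 mod 7 = 1, so Wednesday + 1 = Thursday.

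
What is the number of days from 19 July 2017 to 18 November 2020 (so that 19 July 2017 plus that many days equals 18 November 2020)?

1218

Jul 19, 2017 → Jul 19, 2018: 365 days.
Jul 19, 2018 → Jul 19, 2019: 365 days.
Jul 19, 2019 → Jul 19, 2020: 366 days (Feb 29, 2020 is in that span).
Jul 19, 2020 → Aug 19, 2020: 31 days (July has 31).
Aug 19, 2020 → Sep 19, 2020: 31 days (August has 31).
Sep 19, 2020 → Oct 19, 2020: 30 days (September has 30).
Oct 19, 2020 → Nov 18, 2020: 30 days.
Total: 1218 days.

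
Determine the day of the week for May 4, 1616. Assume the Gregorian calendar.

Doomsday rule: the anchor day for the 1600s is Tuesday. For year 16: 16÷12 = 1 r 4, and 4÷4 = 1, so 1+4+1 = 6.
Tuesday + 6 ≡ Monday — that's 1616's doomsday.
In May the doomsday date is May 9.
May 4 is 5 days before May 9; 5 mod 7 = 5, so Monday − 5 = Wednesday.

Wednesday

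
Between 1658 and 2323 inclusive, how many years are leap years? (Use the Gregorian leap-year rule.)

160

Multiples of 4 in [1658,2323]: 166.
Of those, multiples of 100: 7 (not leap unless ÷400).
Multiples of 400: 1.
Leap years = 166 − 7 + 1 = 160.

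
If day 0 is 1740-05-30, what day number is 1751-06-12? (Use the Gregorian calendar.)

May 30, 1740 → May 30, 1741: 365 days.
May 30, 1741 → May 30, 1742: 365 days.
May 30, 1742 → May 30, 1743: 365 days.
May 30, 1743 → May 30, 1744: 366 days (Feb 29, 1744 is in that span).
May 30, 1744 → May 30, 1745: 365 days.
May 30, 1745 → May 30, 1746: 365 days.
May 30, 1746 → May 30, 1747: 365 days.
May 30, 1747 → May 30, 1748: 366 days (Feb 29, 1748 is in that span).
May 30, 1748 → May 30, 1749: 365 days.
May 30, 1749 → May 30, 1750: 365 days.
May 30, 1750 → Jun 30, 1750: 31 days (May has 31).
Jun 30, 1750 → Jul 30, 1750: 30 days (June has 30).
Jul 30, 1750 → Aug 30, 1750: 31 days (July has 31).
Aug 30, 1750 → Sep 30, 1750: 31 days (August has 31).
Sep 30, 1750 → Oct 30, 1750: 30 days (September has 30).
Oct 30, 1750 → Nov 30, 1750: 31 days (October has 31).
Nov 30, 1750 → Dec 30, 1750: 30 days (November has 30).
Dec 30, 1750 → Jan 30, 1751: 31 days (December has 31).
Jan 30, 1751 → Feb 28, 1751: 29 days (January has 31).
Feb 28, 1751 → Mar 28, 1751: 28 days (February has 28).
Mar 28, 1751 → Apr 28, 1751: 31 days (March has 31).
Apr 28, 1751 → May 28, 1751: 30 days (April has 30).
May 28, 1751 → Jun 12, 1751: 15 days.
Total: 4030 days.

4030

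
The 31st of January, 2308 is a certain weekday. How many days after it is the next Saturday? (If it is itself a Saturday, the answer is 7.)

Jan 31, 2308 is a Friday.
From Friday to the next Saturday is 1 day.

1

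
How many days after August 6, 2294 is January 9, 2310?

5634

Aug 6, 2294 → Aug 6, 2295: 365 days.
Aug 6, 2295 → Aug 6, 2296: 366 days (Feb 29, 2296 is in that span).
Aug 6, 2296 → Aug 6, 2297: 365 days.
Aug 6, 2297 → Aug 6, 2298: 365 days.
Aug 6, 2298 → Aug 6, 2299: 365 days.
Aug 6, 2299 → Aug 6, 2300: 365 days.
Aug 6, 2300 → Aug 6, 2301: 365 days.
Aug 6, 2301 → Aug 6, 2302: 365 days.
Aug 6, 2302 → Aug 6, 2303: 365 days.
Aug 6, 2303 → Aug 6, 2304: 366 days (Feb 29, 2304 is in that span).
Aug 6, 2304 → Aug 6, 2305: 365 days.
Aug 6, 2305 → Aug 6, 2306: 365 days.
Aug 6, 2306 → Aug 6, 2307: 365 days.
Aug 6, 2307 → Aug 6, 2308: 366 days (Feb 29, 2308 is in that span).
Aug 6, 2308 → Aug 6, 2309: 365 days.
Aug 6, 2309 → Sep 6, 2309: 31 days (August has 31).
Sep 6, 2309 → Oct 6, 2309: 30 days (September has 30).
Oct 6, 2309 → Nov 6, 2309: 31 days (October has 31).
Nov 6, 2309 → Dec 6, 2309: 30 days (November has 30).
Dec 6, 2309 → Jan 6, 2310: 31 days (December has 31).
Jan 6, 2310 → Jan 9, 2310: 3 days.
Total: 5634 days.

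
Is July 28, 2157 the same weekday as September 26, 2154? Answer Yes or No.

From Sep 26, 2154 to Jul 28, 2157 is 1036 days.
1036 mod 7 = 0, so they are the same weekday.
(Sep 26, 2154 is a Thursday; Jul 28, 2157 is a Thursday.)

Yes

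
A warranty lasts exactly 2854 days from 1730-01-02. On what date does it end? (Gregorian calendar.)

October 26, 1737

+365 (one year) → Jan 2, 1731 (2489 left).
+365 (one year) → Jan 2, 1732 (2124 left).
+366 (one year; includes Feb 29, 1732) → Jan 2, 1733 (1758 left).
+365 (one year) → Jan 2, 1734 (1393 left).
+365 (one year) → Jan 2, 1735 (1028 left).
+365 (one year) → Jan 2, 1736 (663 left).
+366 (one year; includes Feb 29, 1736) → Jan 2, 1737 (297 left).
Jan has 31 days: +30 → Feb 1, 1737 (267 left).
Feb has 28 days: +28 → Mar 1, 1737 (239 left).
Mar has 31 days: +31 → Apr 1, 1737 (208 left).
Apr has 30 days: +30 → May 1, 1737 (178 left).
May has 31 days: +31 → Jun 1, 1737 (147 left).
Jun has 30 days: +30 → Jul 1, 1737 (117 left).
Jul has 31 days: +31 → Aug 1, 1737 (86 left).
Aug has 31 days: +31 → Sep 1, 1737 (55 left).
Sep has 30 days: +30 → Oct 1, 1737 (25 left).
+25 → Oct 26, 1737.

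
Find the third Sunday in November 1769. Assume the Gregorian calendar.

November 19, 1769

November 1, 1769 is a Wednesday.
The first Sunday is therefore November 5 (4 days later).
The third Sunday is 5 + 2×7 = November 19.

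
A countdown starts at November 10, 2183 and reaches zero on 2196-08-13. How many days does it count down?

4660

Nov 10, 2183 → Nov 10, 2184: 366 days (Feb 29, 2184 is in that span).
Nov 10, 2184 → Nov 10, 2185: 365 days.
Nov 10, 2185 → Nov 10, 2186: 365 days.
Nov 10, 2186 → Nov 10, 2187: 365 days.
Nov 10, 2187 → Nov 10, 2188: 366 days (Feb 29, 2188 is in that span).
Nov 10, 2188 → Nov 10, 2189: 365 days.
Nov 10, 2189 → Nov 10, 2190: 365 days.
Nov 10, 2190 → Nov 10, 2191: 365 days.
Nov 10, 2191 → Nov 10, 2192: 366 days (Feb 29, 2192 is in that span).
Nov 10, 2192 → Nov 10, 2193: 365 days.
Nov 10, 2193 → Nov 10, 2194: 365 days.
Nov 10, 2194 → Nov 10, 2195: 365 days.
Nov 10, 2195 → Dec 10, 2195: 30 days (November has 30).
Dec 10, 2195 → Jan 10, 2196: 31 days (December has 31).
Jan 10, 2196 → Feb 10, 2196: 31 days (January has 31).
Feb 10, 2196 → Mar 10, 2196: 29 days (February has 29).
Mar 10, 2196 → Apr 10, 2196: 31 days (March has 31).
Apr 10, 2196 → May 10, 2196: 30 days (April has 30).
May 10, 2196 → Jun 10, 2196: 31 days (May has 31).
Jun 10, 2196 → Jul 10, 2196: 30 days (June has 30).
Jul 10, 2196 → Aug 10, 2196: 31 days (July has 31).
Aug 10, 2196 → Aug 13, 2196: 3 days.
Total: 4660 days.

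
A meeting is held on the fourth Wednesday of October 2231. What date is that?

October 26, 2231

October 1, 2231 is a Saturday.
The first Wednesday is therefore October 5 (4 days later).
The fourth Wednesday is 5 + 3×7 = October 26.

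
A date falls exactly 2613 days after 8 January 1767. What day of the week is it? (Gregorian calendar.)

First find the weekday of Jan 8, 1767. Doomsday rule: the anchor day for the 1700s is Sunday. For year 67: 67÷12 = 5 r 7, and 7÷4 = 1, so 5+7+1 = 13.
Sunday + 13 ≡ Saturday — that's 1767's doomsday.
In January the doomsday date is Jan 3 (1767 is not a leap year).
Jan 8 is 5 days after Jan 3; 5 mod 7 = 5, so Saturday + 5 = Thursday.
2613 mod 7 = 2, so 2613 days after a Thursday is Thursday + 2 = Saturday.

Saturday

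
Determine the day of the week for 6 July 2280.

Doomsday rule: the anchor day for the 2200s is Friday. For year 80: 80÷12 = 6 r 8, and 8÷4 = 2, so 6+8+2 = 16.
Friday + 16 ≡ Sunday — that's 2280's doomsday.
In July the doomsday date is Jul 11.
Jul 6 is 5 days before Jul 11; 5 mod 7 = 5, so Sunday − 5 = Tuesday.

Tuesday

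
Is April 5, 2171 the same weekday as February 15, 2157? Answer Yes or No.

From Feb 15, 2157 to Apr 5, 2171 is 5162 days.
5162 mod 7 = 3, so they are different weekdays.
(Feb 15, 2157 is a Tuesday; Apr 5, 2171 is a Friday.)

No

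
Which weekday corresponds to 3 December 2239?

Doomsday rule: the anchor day for the 2200s is Friday. For year 39: 39÷12 = 3 r 3, and 3÷4 = 0, so 3+3+0 = 6.
Friday + 6 ≡ Thursday — that's 2239's doomsday.
In December the doomsday date is Dec 12.
Dec 3 is 9 days before Dec 12; 9 mod 7 = 2, so Thursday − 2 = Tuesday.

Tuesday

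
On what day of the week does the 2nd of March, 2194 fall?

Sunday

Doomsday rule: the anchor day for the 2100s is Sunday. For year 94: 94÷12 = 7 r 10, and 10÷4 = 2, so 7+10+2 = 19.
Sunday + 19 ≡ Friday — that's 2194's doomsday.
In March the doomsday date is Mar 14.
Mar 2 is 12 days before Mar 14; 12 mod 7 = 5, so Friday − 5 = Sunday.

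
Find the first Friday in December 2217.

December 1, 2217 is a Monday.
The first Friday is therefore December 5 (4 days later).

December 5, 2217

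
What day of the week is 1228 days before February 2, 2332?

Saturday

First find the weekday of Feb 2, 2332. Doomsday rule: the anchor day for the 2300s is Wednesday. For year 32: 32÷12 = 2 r 8, and 8÷4 = 2, so 2+8+2 = 12.
Wednesday + 12 ≡ Monday — that's 2332's doomsday.
In February the doomsday date is Feb 29 (2332 is a leap year (divisible by 4)).
Feb 2 is 27 days before Feb 29; 27 mod 7 = 6, so Monday − 6 = Tuesday.
1228 mod 7 = 3, so 1228 days before a Tuesday is Tuesday − 3 = Saturday.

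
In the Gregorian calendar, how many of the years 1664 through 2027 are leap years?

Multiples of 4 in [1664,2027]: 91.
Of those, multiples of 100: 4 (not leap unless ÷400).
Multiples of 400: 1.
Leap years = 91 − 4 + 1 = 88.

88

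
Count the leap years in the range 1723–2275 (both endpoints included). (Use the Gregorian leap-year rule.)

134

Multiples of 4 in [1723,2275]: 138.
Of those, multiples of 100: 5 (not leap unless ÷400).
Multiples of 400: 1.
Leap years = 138 − 5 + 1 = 134.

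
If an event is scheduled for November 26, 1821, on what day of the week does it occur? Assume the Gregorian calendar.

Doomsday rule: the anchor day for the 1800s is Friday. For year 21: 21÷12 = 1 r 9, and 9÷4 = 2, so 1+9+2 = 12.
Friday + 12 ≡ Wednesday — that's 1821's doomsday.
In November the doomsday date is Nov 7.
Nov 26 is 19 days after Nov 7; 19 mod 7 = 5, so Wednesday + 5 = Monday.

Monday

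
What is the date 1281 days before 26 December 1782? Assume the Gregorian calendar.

June 24, 1779

−365 (one year) → Dec 26, 1781 (916 left).
−365 (one year) → Dec 26, 1780 (551 left).
−366 (one year; includes Feb 29, 1780) → Dec 26, 1779 (185 left).
−26 → Nov 30, 1779 (end of Nov, 30 days; 159 left).
−30 → Oct 31, 1779 (end of Oct, 31 days; 129 left).
−31 → Sep 30, 1779 (end of Sep, 30 days; 98 left).
−30 → Aug 31, 1779 (end of Aug, 31 days; 68 left).
−31 → Jul 31, 1779 (end of Jul, 31 days; 37 left).
−31 → Jun 30, 1779 (end of Jun, 30 days; 6 left).
−6 → Jun 24, 1779.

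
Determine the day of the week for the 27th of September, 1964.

January 1, 1964 is a Wednesday.
Jan 1, 1964 → Feb 1, 1964: 31 days (January has 31).
Feb 1, 1964 → Mar 1, 1964: 29 days (February has 29).
Mar 1, 1964 → Apr 1, 1964: 31 days (March has 31).
Apr 1, 1964 → May 1, 1964: 30 days (April has 30).
May 1, 1964 → Jun 1, 1964: 31 days (May has 31).
Jun 1, 1964 → Jul 1, 1964: 30 days (June has 30).
Jul 1, 1964 → Aug 1, 1964: 31 days (July has 31).
Aug 1, 1964 → Sep 1, 1964: 31 days (August has 31).
Sep 1, 1964 → Sep 27, 1964: 26 days.
Total: 270 days.
270 mod 7 = 4, so Wednesday + 4 = Sunday.

Sunday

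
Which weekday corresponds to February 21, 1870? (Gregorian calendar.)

Doomsday rule: the anchor day for the 1800s is Friday. For year 70: 70÷12 = 5 r 10, and 10÷4 = 2, so 5+10+2 = 17.
Friday + 17 ≡ Monday — that's 1870's doomsday.
In February the doomsday date is Feb 28 (1870 is not a leap year).
Feb 21 is 7 days before Feb 28; 7 mod 7 = 0, so Monday − 0 = Monday.

Monday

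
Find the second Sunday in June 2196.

June 1, 2196 is a Wednesday.
The first Sunday is therefore June 5 (4 days later).
The second Sunday is 5 + 1×7 = June 12.

June 12, 2196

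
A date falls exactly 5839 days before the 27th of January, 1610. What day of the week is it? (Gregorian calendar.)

Tuesday

Jan 27, 1610 is a Wednesday.
5839 mod 7 = 1, so 5839 days before a Wednesday is Wednesday − 1 = Tuesday.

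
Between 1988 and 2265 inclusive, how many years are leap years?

68

Multiples of 4 in [1988,2265]: 70.
Of those, multiples of 100: 3 (not leap unless ÷400).
Multiples of 400: 1.
Leap years = 70 − 3 + 1 = 68.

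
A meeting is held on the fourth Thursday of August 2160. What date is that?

August 28, 2160

August 1, 2160 is a Friday.
The first Thursday is therefore August 7 (6 days later).
The fourth Thursday is 7 + 3×7 = August 28.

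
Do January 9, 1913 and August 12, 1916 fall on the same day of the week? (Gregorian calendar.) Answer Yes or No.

No

From Jan 9, 1913 to Aug 12, 1916 is 1311 days.
1311 mod 7 = 2, so they are different weekdays.
(Jan 9, 1913 is a Thursday; Aug 12, 1916 is a Saturday.)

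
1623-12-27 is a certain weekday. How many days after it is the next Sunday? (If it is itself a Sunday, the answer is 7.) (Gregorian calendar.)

Dec 27, 1623 is a Wednesday.
From Wednesday to the next Sunday is 4 days.

4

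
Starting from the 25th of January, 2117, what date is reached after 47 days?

March 13, 2117

Jan has 31 days: +7 → Feb 1, 2117 (40 left).
Feb has 28 days: +28 → Mar 1, 2117 (12 left).
+12 → Mar 13, 2117.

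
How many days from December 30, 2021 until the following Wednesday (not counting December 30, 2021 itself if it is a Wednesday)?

6

Dec 30, 2021 is a Thursday.
From Thursday to the next Wednesday is 6 days.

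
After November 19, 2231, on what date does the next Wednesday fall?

Nov 19, 2231 is a Saturday.
From Saturday to the next Wednesday is 4 days.
Nov 19, 2231 + 4 = Nov 23, 2231.

November 23, 2231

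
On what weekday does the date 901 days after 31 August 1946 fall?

First find the weekday of Aug 31, 1946. Doomsday rule: the anchor day for the 1900s is Wednesday. For year 46: 46÷12 = 3 r 10, and 10÷4 = 2, so 3+10+2 = 15.
Wednesday + 15 ≡ Thursday — that's 1946's doomsday.
In August the doomsday date is Aug 8.
Aug 31 is 23 days after Aug 8; 23 mod 7 = 2, so Thursday + 2 = Saturday.
901 mod 7 = 5, so 901 days after a Saturday is Saturday + 5 = Thursday.

Thursday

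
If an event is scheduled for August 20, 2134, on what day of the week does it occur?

Doomsday rule: the anchor day for the 2100s is Sunday. For year 34: 34÷12 = 2 r 10, and 10÷4 = 2, so 2+10+2 = 14.
Sunday + 14 ≡ Sunday — that's 2134's doomsday.
In August the doomsday date is Aug 8.
Aug 20 is 12 days after Aug 8; 12 mod 7 = 5, so Sunday + 5 = Friday.

Friday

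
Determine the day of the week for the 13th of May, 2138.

Doomsday rule: the anchor day for the 2100s is Sunday. For year 38: 38÷12 = 3 r 2, and 2÷4 = 0, so 3+2+0 = 5.
Sunday + 5 ≡ Friday — that's 2138's doomsday.
In May the doomsday date is May 9.
May 13 is 4 days after May 9; 4 mod 7 = 4, so Friday + 4 = Tuesday.

Tuesday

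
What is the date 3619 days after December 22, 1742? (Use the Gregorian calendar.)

+365 (one year) → Dec 22, 1743 (3254 left).
+366 (one year; includes Feb 29, 1744) → Dec 22, 1744 (2888 left).
+365 (one year) → Dec 22, 1745 (2523 left).
+365 (one year) → Dec 22, 1746 (2158 left).
+365 (one year) → Dec 22, 1747 (1793 left).
+366 (one year; includes Feb 29, 1748) → Dec 22, 1748 (1427 left).
+365 (one year) → Dec 22, 1749 (1062 left).
+365 (one year) → Dec 22, 1750 (697 left).
+365 (one year) → Dec 22, 1751 (332 left).
Dec has 31 days: +10 → Jan 1, 1752 (322 left).
Jan has 31 days: +31 → Feb 1, 1752 (291 left).
Feb has 29 days: +29 → Mar 1, 1752 (262 left).
Mar has 31 days: +31 → Apr 1, 1752 (231 left).
Apr has 30 days: +30 → May 1, 1752 (201 left).
May has 31 days: +31 → Jun 1, 1752 (170 left).
Jun has 30 days: +30 → Jul 1, 1752 (140 left).
Jul has 31 days: +31 → Aug 1, 1752 (109 left).
Aug has 31 days: +31 → Sep 1, 1752 (78 left).
Sep has 30 days: +30 → Oct 1, 1752 (48 left).
Oct has 31 days: +31 → Nov 1, 1752 (17 left).
+17 → Nov 18, 1752.

November 18, 1752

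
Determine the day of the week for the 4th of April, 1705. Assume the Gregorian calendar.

Saturday

Doomsday rule: the anchor day for the 1700s is Sunday. For year 05: 5÷12 = 0 r 5, and 5÷4 = 1, so 0+5+1 = 6.
Sunday + 6 ≡ Saturday — that's 1705's doomsday.
In April the doomsday date is Apr 4.
Apr 4 is the doomsday itself: Saturday.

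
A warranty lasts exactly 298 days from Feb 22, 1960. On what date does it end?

Feb has 29 days: +8 → Mar 1, 1960 (290 left).
Mar has 31 days: +31 → Apr 1, 1960 (259 left).
Apr has 30 days: +30 → May 1, 1960 (229 left).
May has 31 days: +31 → Jun 1, 1960 (198 left).
Jun has 30 days: +30 → Jul 1, 1960 (168 left).
Jul has 31 days: +31 → Aug 1, 1960 (137 left).
Aug has 31 days: +31 → Sep 1, 1960 (106 left).
Sep has 30 days: +30 → Oct 1, 1960 (76 left).
Oct has 31 days: +31 → Nov 1, 1960 (45 left).
Nov has 30 days: +30 → Dec 1, 1960 (15 left).
+15 → Dec 16, 1960.

December 16, 1960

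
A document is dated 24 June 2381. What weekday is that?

Doomsday rule: the anchor day for the 2300s is Wednesday. For year 81: 81÷12 = 6 r 9, and 9÷4 = 2, so 6+9+2 = 17.
Wednesday + 17 ≡ Saturday — that's 2381's doomsday.
In June the doomsday date is Jun 6.
Jun 24 is 18 days after Jun 6; 18 mod 7 = 4, so Saturday + 4 = Wednesday.

Wednesday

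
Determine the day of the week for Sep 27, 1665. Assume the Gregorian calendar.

Doomsday rule: the anchor day for the 1600s is Tuesday. For year 65: 65÷12 = 5 r 5, and 5÷4 = 1, so 5+5+1 = 11.
Tuesday + 11 ≡ Saturday — that's 1665's doomsday.
In September the doomsday date is Sep 5.
Sep 27 is 22 days after Sep 5; 22 mod 7 = 1, so Saturday + 1 = Sunday.

Sunday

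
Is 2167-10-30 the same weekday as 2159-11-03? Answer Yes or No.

From Nov 3, 2159 to Oct 30, 2167 is 2918 days.
2918 mod 7 = 6, so they are different weekdays.
(Nov 3, 2159 is a Saturday; Oct 30, 2167 is a Friday.)

No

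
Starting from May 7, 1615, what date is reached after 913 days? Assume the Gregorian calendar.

November 5, 1617

+366 (one year; includes Feb 29, 1616) → May 7, 1616 (547 left).
+365 (one year) → May 7, 1617 (182 left).
May has 31 days: +25 → Jun 1, 1617 (157 left).
Jun has 30 days: +30 → Jul 1, 1617 (127 left).
Jul has 31 days: +31 → Aug 1, 1617 (96 left).
Aug has 31 days: +31 → Sep 1, 1617 (65 left).
Sep has 30 days: +30 → Oct 1, 1617 (35 left).
Oct has 31 days: +31 → Nov 1, 1617 (4 left).
+4 → Nov 5, 1617.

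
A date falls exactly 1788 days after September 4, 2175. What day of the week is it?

Thursday

Sep 4, 2175 is a Monday.
1788 mod 7 = 3, so 1788 days after a Monday is Monday + 3 = Thursday.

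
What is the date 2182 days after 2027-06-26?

June 16, 2033

+366 (one year; includes Feb 29, 2028) → Jun 26, 2028 (1816 left).
+365 (one year) → Jun 26, 2029 (1451 left).
+365 (one year) → Jun 26, 2030 (1086 left).
+365 (one year) → Jun 26, 2031 (721 left).
+366 (one year; includes Feb 29, 2032) → Jun 26, 2032 (355 left).
Jun has 30 days: +5 → Jul 1, 2032 (350 left).
Jul has 31 days: +31 → Aug 1, 2032 (319 left).
Aug has 31 days: +31 → Sep 1, 2032 (288 left).
Sep has 30 days: +30 → Oct 1, 2032 (258 left).
Oct has 31 days: +31 → Nov 1, 2032 (227 left).
Nov has 30 days: +30 → Dec 1, 2032 (197 left).
Dec has 31 days: +31 → Jan 1, 2033 (166 left).
Jan has 31 days: +31 → Feb 1, 2033 (135 left).
Feb has 28 days: +28 → Mar 1, 2033 (107 left).
Mar has 31 days: +31 → Apr 1, 2033 (76 left).
Apr has 30 days: +30 → May 1, 2033 (46 left).
May has 31 days: +31 → Jun 1, 2033 (15 left).
+15 → Jun 16, 2033.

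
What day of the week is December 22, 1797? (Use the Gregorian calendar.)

Friday

Doomsday rule: the anchor day for the 1700s is Sunday. For year 97: 97÷12 = 8 r 1, and 1÷4 = 0, so 8+1+0 = 9.
Sunday + 9 ≡ Tuesday — that's 1797's doomsday.
In December the doomsday date is Dec 12.
Dec 22 is 10 days after Dec 12; 10 mod 7 = 3, so Tuesday + 3 = Friday.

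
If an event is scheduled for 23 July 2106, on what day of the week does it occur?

Doomsday rule: the anchor day for the 2100s is Sunday. For year 06: 6÷12 = 0 r 6, and 6÷4 = 1, so 0+6+1 = 7.
Sunday + 7 ≡ Sunday — that's 2106's doomsday.
In July the doomsday date is Jul 11.
Jul 23 is 12 days after Jul 11; 12 mod 7 = 5, so Sunday + 5 = Friday.

Friday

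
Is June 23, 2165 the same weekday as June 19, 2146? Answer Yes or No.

Yes

From Jun 19, 2146 to Jun 23, 2165 is 6944 days.
6944 mod 7 = 0, so they are the same weekday.
(Jun 19, 2146 is a Sunday; Jun 23, 2165 is a Sunday.)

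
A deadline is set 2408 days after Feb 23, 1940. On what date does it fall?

+366 (one year; includes Feb 29, 1940) → Feb 23, 1941 (2042 left).
+365 (one year) → Feb 23, 1942 (1677 left).
+365 (one year) → Feb 23, 1943 (1312 left).
+365 (one year) → Feb 23, 1944 (947 left).
+366 (one year; includes Feb 29, 1944) → Feb 23, 1945 (581 left).
+365 (one year) → Feb 23, 1946 (216 left).
Feb has 28 days: +6 → Mar 1, 1946 (210 left).
Mar has 31 days: +31 → Apr 1, 1946 (179 left).
Apr has 30 days: +30 → May 1, 1946 (149 left).
May has 31 days: +31 → Jun 1, 1946 (118 left).
Jun has 30 days: +30 → Jul 1, 1946 (88 left).
Jul has 31 days: +31 → Aug 1, 1946 (57 left).
Aug has 31 days: +31 → Sep 1, 1946 (26 left).
+26 → Sep 27, 1946.

September 27, 1946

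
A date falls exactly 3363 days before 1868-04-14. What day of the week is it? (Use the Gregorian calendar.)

Saturday

Apr 14, 1868 is a Tuesday.
3363 mod 7 = 3, so 3363 days before a Tuesday is Tuesday − 3 = Saturday.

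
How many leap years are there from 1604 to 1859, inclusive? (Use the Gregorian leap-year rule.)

Multiples of 4 in [1604,1859]: 64.
Of those, multiples of 100: 2 (not leap unless ÷400).
Multiples of 400: 0.
Leap years = 64 − 2 + 0 = 62.

62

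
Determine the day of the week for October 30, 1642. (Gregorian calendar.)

Thursday

Doomsday rule: the anchor day for the 1600s is Tuesday. For year 42: 42÷12 = 3 r 6, and 6÷4 = 1, so 3+6+1 = 10.
Tuesday + 10 ≡ Friday — that's 1642's doomsday.
In October the doomsday date is Oct 10.
Oct 30 is 20 days after Oct 10; 20 mod 7 = 6, so Friday + 6 = Thursday.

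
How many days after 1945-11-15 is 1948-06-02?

930

Nov 15, 1945 → Nov 15, 1946: 365 days.
Nov 15, 1946 → Nov 15, 1947: 365 days.
Nov 15, 1947 → Dec 15, 1947: 30 days (November has 30).
Dec 15, 1947 → Jan 15, 1948: 31 days (December has 31).
Jan 15, 1948 → Feb 15, 1948: 31 days (January has 31).
Feb 15, 1948 → Mar 15, 1948: 29 days (February has 29).
Mar 15, 1948 → Apr 15, 1948: 31 days (March has 31).
Apr 15, 1948 → May 15, 1948: 30 days (April has 30).
May 15, 1948 → Jun 2, 1948: 18 days.
Total: 930 days.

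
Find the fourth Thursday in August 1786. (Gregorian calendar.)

August 1, 1786 is a Tuesday.
The first Thursday is therefore August 3 (2 days later).
The fourth Thursday is 3 + 3×7 = August 24.

August 24, 1786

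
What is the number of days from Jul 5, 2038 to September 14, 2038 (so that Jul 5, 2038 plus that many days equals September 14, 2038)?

Jul 5, 2038 → Aug 5, 2038: 31 days (July has 31).
Aug 5, 2038 → Sep 5, 2038: 31 days (August has 31).
Sep 5, 2038 → Sep 14, 2038: 9 days.
Total: 71 days.

71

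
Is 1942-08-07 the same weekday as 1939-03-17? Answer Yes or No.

Yes

From Mar 17, 1939 to Aug 7, 1942 is 1239 days.
1239 mod 7 = 0, so they are the same weekday.
(Mar 17, 1939 is a Friday; Aug 7, 1942 is a Friday.)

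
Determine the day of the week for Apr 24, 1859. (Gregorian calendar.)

Sunday

Doomsday rule: the anchor day for the 1800s is Friday. For year 59: 59÷12 = 4 r 11, and 11÷4 = 2, so 4+11+2 = 17.
Friday + 17 ≡ Monday — that's 1859's doomsday.
In April the doomsday date is Apr 4.
Apr 24 is 20 days after Apr 4; 20 mod 7 = 6, so Monday + 6 = Sunday.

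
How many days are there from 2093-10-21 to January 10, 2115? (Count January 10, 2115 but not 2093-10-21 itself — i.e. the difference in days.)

7750

Oct 21, 2093 → Oct 21, 2094: 365 days.
Oct 21, 2094 → Oct 21, 2095: 365 days.
Oct 21, 2095 → Oct 21, 2096: 366 days (Feb 29, 2096 is in that span).
Oct 21, 2096 → Oct 21, 2097: 365 days.
Oct 21, 2097 → Oct 21, 2098: 365 days.
Oct 21, 2098 → Oct 21, 2099: 365 days.
Oct 21, 2099 → Oct 21, 2100: 365 days.
Oct 21, 2100 → Oct 21, 2101: 365 days.
Oct 21, 2101 → Oct 21, 2102: 365 days.
Oct 21, 2102 → Oct 21, 2103: 365 days.
Oct 21, 2103 → Oct 21, 2104: 366 days (Feb 29, 2104 is in that span).
Oct 21, 2104 → Oct 21, 2105: 365 days.
Oct 21, 2105 → Oct 21, 2106: 365 days.
Oct 21, 2106 → Oct 21, 2107: 365 days.
Oct 21, 2107 → Oct 21, 2108: 366 days (Feb 29, 2108 is in that span).
Oct 21, 2108 → Oct 21, 2109: 365 days.
Oct 21, 2109 → Oct 21, 2110: 365 days.
Oct 21, 2110 → Oct 21, 2111: 365 days.
Oct 21, 2111 → Oct 21, 2112: 366 days (Feb 29, 2112 is in that span).
Oct 21, 2112 → Oct 21, 2113: 365 days.
Oct 21, 2113 → Oct 21, 2114: 365 days.
Oct 21, 2114 → Nov 21, 2114: 31 days (October has 31).
Nov 21, 2114 → Dec 21, 2114: 30 days (November has 30).
Dec 21, 2114 → Jan 10, 2115: 20 days.
Total: 7750 days.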